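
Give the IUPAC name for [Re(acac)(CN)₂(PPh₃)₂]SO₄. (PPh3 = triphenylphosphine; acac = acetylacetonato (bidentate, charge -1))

The 1 sulfate counter-ion carries a total charge of -2, so each complex ion is 2+.
Ligand charges: 2×cyano (-1 each), 2×triphenylphosphine (neutral), 1×acetylacetonato (-1 each); total -3. So Re + (-3) = 2+, giving Re = +5.
Ligands are named alphabetically: acetylacetonato before cyano before triphenylphosphine.

(acetylacetonato)dicyanobis(triphenylphosphine)rhenium(V) sulfate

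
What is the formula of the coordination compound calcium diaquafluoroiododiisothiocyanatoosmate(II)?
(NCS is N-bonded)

Ligands: 1 fluoro (F, -1), 2 isothiocyanato (NCS, -1), 1 iodo (I, -1), 2 aqua (H2O, neutral). Ligand charge sum = -4.
Charge balance with calcium (+2) requires 1 complex ion per 1 calcium.

Ca[OsF(H2O)2I(NCS)2]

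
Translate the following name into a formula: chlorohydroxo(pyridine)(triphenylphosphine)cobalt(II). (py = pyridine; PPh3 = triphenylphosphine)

[CoCl(OH)(PPh3)(py)]

Ligands: 1 hydroxo (OH, -1), 1 pyridine (py, neutral), 1 triphenylphosphine (PPh3, neutral), 1 chloro (Cl, -1). Ligand charge sum = -2.
With Co in oxidation state +2, the complex ion is [Co...].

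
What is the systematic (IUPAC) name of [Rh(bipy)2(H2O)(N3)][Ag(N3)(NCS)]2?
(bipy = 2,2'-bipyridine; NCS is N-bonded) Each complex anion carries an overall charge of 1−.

Both ions are complex: the cation is named first with the plain metal name, the anion second with the -ate form; each ion's ligands are alphabetised independently.
The complex anion is given as 1−; its ligand charges sum to -2, so Ag = +1.
With 2 anions per cation, the cation must be 2×1 = 2+.
Cation: ligand charges sum to -1; for the ion to be 2+, Rh = +3.

aquaazidobis(2,2'-bipyridine)rhodium(III) azidoisothiocyanatoargentate(I)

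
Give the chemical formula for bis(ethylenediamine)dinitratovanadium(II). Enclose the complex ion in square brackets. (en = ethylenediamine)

Ligands: 2 ethylenediamine (en, neutral), 2 nitrato (NO3, -1). Ligand charge sum = -2.
With V in oxidation state +2, the complex ion is [V...].

[V(en)2(NO3)2]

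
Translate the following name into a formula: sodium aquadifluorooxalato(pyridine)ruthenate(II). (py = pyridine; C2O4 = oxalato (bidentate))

Na2[Ru(C2O4)F2(H2O)(py)]

Ligands: 1 aqua (H2O, neutral), 2 fluoro (F, -1), 1 pyridine (py, neutral), 1 oxalato (C2O4, -2). Ligand charge sum = -4.
With Ru in oxidation state +2, the complex ion is [Ru...]^2−.
Charge balance with sodium (+1) requires 1 complex ion per 2 sodium.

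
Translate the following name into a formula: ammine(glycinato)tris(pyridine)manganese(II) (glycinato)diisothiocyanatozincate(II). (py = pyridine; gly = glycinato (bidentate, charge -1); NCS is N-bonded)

[Mn(gly)(NH3)(py)3][Zn(gly)(NCS)2]

Cation [Mn…]: ligand charges -1, Mn(II) ⇒ ion charge 1+.
Anion [Zn…]: ligand charges -3, Zn(II) ⇒ ion charge 1−.
One 1+ cation balances one 1− anion.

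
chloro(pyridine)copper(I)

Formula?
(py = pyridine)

[CuCl(py)]

Ligands: 1 pyridine (py, neutral), 1 chloro (Cl, -1). Ligand charge sum = -1.
With Cu in oxidation state +1, the complex ion is [Cu...].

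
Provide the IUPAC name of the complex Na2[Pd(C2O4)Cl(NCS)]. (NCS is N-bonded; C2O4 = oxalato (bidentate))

The 2 sodium counter-ions carry a total charge of +2, so each complex ion is 2−.
Ligand charges: 1×chloro (-1 each), 1×isothiocyanato (-1 each), 1×oxalato (-2 each); total -4. So Pd + (-4) = 2−, giving Pd = +2.
Ligands are named alphabetically: chloro before isothiocyanato before oxalato.
The complex ion is anionic, so palladium takes the -ate form palladate(II).

sodium chloroisothiocyanatooxalatopalladate(II)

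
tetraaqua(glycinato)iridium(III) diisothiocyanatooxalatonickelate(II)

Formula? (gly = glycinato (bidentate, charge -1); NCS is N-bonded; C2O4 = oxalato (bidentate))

Cation [Ir…]: ligand charges -1, Ir(III) ⇒ ion charge 2+.
Anion [Ni…]: ligand charges -4, Ni(II) ⇒ ion charge 2−.

[Ir(gly)(H2O)4][Ni(C2O4)(NCS)2]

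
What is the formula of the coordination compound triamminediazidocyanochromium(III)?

Ligands: 2 azido (N3, -1), 1 cyano (CN, -1), 3 ammine (NH3, neutral). Ligand charge sum = -3.
With Cr in oxidation state +3, the complex ion is [Cr...].

[Cr(CN)(N3)2(NH3)3]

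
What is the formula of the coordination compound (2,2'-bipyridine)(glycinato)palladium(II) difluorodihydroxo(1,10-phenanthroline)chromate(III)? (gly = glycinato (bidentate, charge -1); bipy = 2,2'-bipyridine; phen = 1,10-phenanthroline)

Cation [Pd…]: ligand charges -1, Pd(II) ⇒ ion charge 1+.
Anion [Cr…]: ligand charges -4, Cr(III) ⇒ ion charge 1−.

[Pd(bipy)(gly)][CrF2(OH)2(phen)]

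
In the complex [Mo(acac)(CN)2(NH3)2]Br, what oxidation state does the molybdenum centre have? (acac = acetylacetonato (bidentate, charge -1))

1 bromide outside the brackets (-1 each) → the complex ion is 1+.
Ligand charges: 2×CN = -2; 2×NH3 neutral; 1×acac = -1; sum -3.
Mo + (-3) = 1+ ⇒ Mo is +4.

+4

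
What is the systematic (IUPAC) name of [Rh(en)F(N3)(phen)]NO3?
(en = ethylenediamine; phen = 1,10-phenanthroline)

azido(ethylenediamine)fluoro(1,10-phenanthroline)rhodium(III) nitrate

The 1 nitrate counter-ion carries a total charge of -1, so each complex ion is 1+.
Ligand charges: 1×ethylenediamine (neutral), 1×fluoro (-1 each), 1×1,10-phenanthroline (neutral), 1×azido (-1 each); total -2. So Rh + (-2) = 1+, giving Rh = +3.
Ligands are named alphabetically: azido before ethylenediamine before fluoro before phenanthroline.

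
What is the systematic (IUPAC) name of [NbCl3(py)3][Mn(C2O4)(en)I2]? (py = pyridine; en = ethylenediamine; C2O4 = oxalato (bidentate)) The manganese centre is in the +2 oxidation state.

trichlorotris(pyridine)niobium(V) (ethylenediamine)diiodooxalatomanganate(II)

Mn is given as +2; the anion's ligand charges sum to -4, so the complex anion is 2−.
A 1:1 salt means the cation carries the equal and opposite charge, 2+.
Cation: ligand charges sum to -3; for the ion to be 2+, Nb = +5.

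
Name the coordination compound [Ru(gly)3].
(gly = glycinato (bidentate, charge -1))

There is no counter-ion, so the complex is neutral overall.
Ligand charges: 3×glycinato (-1 each); total -3. So Ru + (-3) = 0, giving Ru = +3.

tris(glycinato)ruthenium(III)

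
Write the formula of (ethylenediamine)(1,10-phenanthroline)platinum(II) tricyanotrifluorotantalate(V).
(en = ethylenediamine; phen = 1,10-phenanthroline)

[Pt(en)(phen)][Ta(CN)3F3]2

Cation [Pt…]: ligand charges 0, Pt(II) ⇒ ion charge 2+.
Anion [Ta…]: ligand charges -6, Ta(V) ⇒ ion charge 1−.
One 2+ cation requires 2 of the 1− anion.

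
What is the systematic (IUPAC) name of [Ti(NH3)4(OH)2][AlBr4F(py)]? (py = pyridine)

tetraamminedihydroxotitanium(IV) tetrabromofluoro(pyridine)aluminate(III)

Both ions are complex: the cation is named first with the plain metal name, the anion second with the -ate form; each ion's ligands are alphabetised independently.
Aluminium is always +3 in its complexes; the anion's ligand charges sum to -5, so the complex anion is 2−.
A 1:1 salt means the cation carries the equal and opposite charge, 2+.
Cation: ligand charges sum to -2; for the ion to be 2+, Ti = +4.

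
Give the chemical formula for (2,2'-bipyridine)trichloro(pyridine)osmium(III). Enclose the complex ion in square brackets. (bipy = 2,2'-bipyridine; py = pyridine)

[Os(bipy)Cl3(py)]

Ligands: 3 chloro (Cl, -1), 1 2,2'-bipyridine (bipy, neutral), 1 pyridine (py, neutral). Ligand charge sum = -3.
With Os in oxidation state +3, the complex ion is [Os...].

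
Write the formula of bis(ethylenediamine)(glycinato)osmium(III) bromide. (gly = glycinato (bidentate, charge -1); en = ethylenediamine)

Ligands: 1 glycinato (gly, -1), 2 ethylenediamine (en, neutral). Ligand charge sum = -1.
With Os in oxidation state +3, the complex ion is [Os...]^2+.
Charge balance with bromide (-1) requires 1 complex ion per 2 bromide.

[Os(en)2(gly)]Br2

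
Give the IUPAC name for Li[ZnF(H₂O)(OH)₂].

The 1 lithium counter-ion carries a total charge of +1, so each complex ion is 1−.
Ligand charges: 1×aqua (neutral), 1×fluoro (-1 each), 2×hydroxo (-1 each); total -3. So Zn + (-3) = 1−, giving Zn = +2.
Ligands are named alphabetically: aqua before fluoro before hydroxo.
The complex ion is anionic, so zinc takes the -ate form zincate(II).

lithium aquafluorodihydroxozincate(II)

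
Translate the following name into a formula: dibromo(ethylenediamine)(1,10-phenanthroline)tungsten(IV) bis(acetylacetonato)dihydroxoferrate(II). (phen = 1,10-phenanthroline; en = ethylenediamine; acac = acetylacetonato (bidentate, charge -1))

[WBr2(en)(phen)][Fe(acac)2(OH)2]

Cation [W…]: ligand charges -2, W(IV) ⇒ ion charge 2+.
Anion [Fe…]: ligand charges -4, Fe(II) ⇒ ion charge 2−.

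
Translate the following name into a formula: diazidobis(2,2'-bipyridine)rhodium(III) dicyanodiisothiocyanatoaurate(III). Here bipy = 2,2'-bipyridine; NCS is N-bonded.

Cation [Rh…]: ligand charges -2, Rh(III) ⇒ ion charge 1+.
Anion [Au…]: ligand charges -4, Au(III) ⇒ ion charge 1−.
One 1+ cation balances one 1− anion.

[Rh(bipy)2(N3)2][Au(CN)2(NCS)2]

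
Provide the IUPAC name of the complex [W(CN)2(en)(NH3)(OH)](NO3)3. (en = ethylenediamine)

The 3 nitrate counter-ions carry a total charge of -3, so each complex ion is 3+.
Ligand charges: 1×ethylenediamine (neutral), 1×ammine (neutral), 1×hydroxo (-1 each), 2×cyano (-1 each); total -3. So W + (-3) = 3+, giving W = +6.
Ligands are named alphabetically: ammine before cyano before ethylenediamine before hydroxo.

amminedicyano(ethylenediamine)hydroxotungsten(VI) nitrate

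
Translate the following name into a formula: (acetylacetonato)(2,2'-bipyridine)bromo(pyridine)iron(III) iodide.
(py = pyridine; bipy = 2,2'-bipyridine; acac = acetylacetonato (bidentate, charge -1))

Ligands: 1 pyridine (py, neutral), 1 2,2'-bipyridine (bipy, neutral), 1 acetylacetonato (acac, -1), 1 bromo (Br, -1). Ligand charge sum = -2.
Charge balance with iodide (-1) requires 1 complex ion per 1 iodide.

[Fe(acac)(bipy)Br(py)]I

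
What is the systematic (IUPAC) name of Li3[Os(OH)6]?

The 3 lithium counter-ions carry a total charge of +3, so each complex ion is 3−.
Ligand charges: 6×hydroxo (-1 each); total -6. So Os + (-6) = 3−, giving Os = +3.
The complex ion is anionic, so osmium takes the -ate form osmate(III).

lithium hexahydroxoosmate(III)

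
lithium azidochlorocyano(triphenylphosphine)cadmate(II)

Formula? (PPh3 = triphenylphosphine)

Ligands: 1 triphenylphosphine (PPh3, neutral), 1 cyano (CN, -1), 1 chloro (Cl, -1), 1 azido (N3, -1). Ligand charge sum = -3.
With Cd in oxidation state +2, the complex ion is [Cd...]^1−.
Charge balance with lithium (+1) requires 1 complex ion per 1 lithium.

Li[CdCl(CN)(N3)(PPh3)]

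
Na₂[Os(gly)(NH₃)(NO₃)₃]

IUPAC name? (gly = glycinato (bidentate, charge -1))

sodium ammine(glycinato)trinitratoosmate(II)

The 2 sodium counter-ions carry a total charge of +2, so each complex ion is 2−.
Ligand charges: 1×glycinato (-1 each), 3×nitrato (-1 each), 1×ammine (neutral); total -4. So Os + (-4) = 2−, giving Os = +2.
Ligands are named alphabetically: ammine before glycinato before nitrato.
The complex ion is anionic, so osmium takes the -ate form osmate(II).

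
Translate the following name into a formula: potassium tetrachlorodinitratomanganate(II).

Ligands: 4 chloro (Cl, -1), 2 nitrato (NO3, -1). Ligand charge sum = -6.
With Mn in oxidation state +2, the complex ion is [Mn...]^4−.
Charge balance with potassium (+1) requires 1 complex ion per 4 potassium.

K4[MnCl4(NO3)2]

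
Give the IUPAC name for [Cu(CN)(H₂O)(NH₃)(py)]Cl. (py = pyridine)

The 1 chloride counter-ion carries a total charge of -1, so each complex ion is 1+.
Ligand charges: 1×pyridine (neutral), 1×aqua (neutral), 1×ammine (neutral), 1×cyano (-1 each); total -1. So Cu + (-1) = 1+, giving Cu = +2.
Ligands are named alphabetically: ammine before aqua before cyano before pyridine.

ammineaquacyano(pyridine)copper(II) chloride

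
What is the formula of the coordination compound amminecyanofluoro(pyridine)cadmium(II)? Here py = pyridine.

[Cd(CN)F(NH3)(py)]

Ligands: 1 ammine (NH3, neutral), 1 pyridine (py, neutral), 1 fluoro (F, -1), 1 cyano (CN, -1). Ligand charge sum = -2.
With Cd in oxidation state +2, the complex ion is [Cd...].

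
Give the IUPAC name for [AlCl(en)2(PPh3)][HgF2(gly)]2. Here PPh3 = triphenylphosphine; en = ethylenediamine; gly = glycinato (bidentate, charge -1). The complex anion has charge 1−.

chlorobis(ethylenediamine)(triphenylphosphine)aluminium(III) difluoro(glycinato)mercurate(II)

The complex anion is given as 1−; its ligand charges sum to -3, so Hg = +2.
With 2 anions per cation, the cation must be 2×1 = 2+.
Cation: ligand charges sum to -1; for the ion to be 2+, Al = +3.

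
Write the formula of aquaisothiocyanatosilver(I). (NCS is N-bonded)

Ligands: 1 aqua (H2O, neutral), 1 isothiocyanato (NCS, -1). Ligand charge sum = -1.
With Ag in oxidation state +1, the complex ion is [Ag...].

[Ag(H2O)(NCS)]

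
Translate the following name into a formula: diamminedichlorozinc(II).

[ZnCl2(NH3)2]

Ligands: 2 chloro (Cl, -1), 2 ammine (NH3, neutral). Ligand charge sum = -2.
With Zn in oxidation state +2, the complex ion is [Zn...].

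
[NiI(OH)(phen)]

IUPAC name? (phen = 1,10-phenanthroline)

hydroxoiodo(1,10-phenanthroline)nickel(II)

There is no counter-ion, so the complex is neutral overall.
Ligand charges: 1×1,10-phenanthroline (neutral), 1×iodo (-1 each), 1×hydroxo (-1 each); total -2. So Ni + (-2) = 0, giving Ni = +2.
Ligands are named alphabetically: hydroxo before iodo before phenanthroline.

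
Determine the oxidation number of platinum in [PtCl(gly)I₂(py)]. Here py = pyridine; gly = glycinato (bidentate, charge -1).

+4

No counter-ion: the bracketed complex is neutral.
Ligand charges: 1×Cl = -1; 1×py neutral; 2×I = -2; 1×gly = -1; sum -4.
Pt + (-4) = 0 ⇒ Pt is +4.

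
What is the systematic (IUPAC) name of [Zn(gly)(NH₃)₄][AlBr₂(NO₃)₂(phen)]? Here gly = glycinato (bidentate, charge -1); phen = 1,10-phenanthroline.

Both ions are complex: the cation is named first with the plain metal name, the anion second with the -ate form; each ion's ligands are alphabetised independently.
Aluminium is always +3 in its complexes; the anion's ligand charges sum to -4, so the complex anion is 1−.
A 1:1 salt means the cation carries the equal and opposite charge, 1+.
Cation: ligand charges sum to -1; for the ion to be 1+, Zn = +2.

tetraammine(glycinato)zinc(II) dibromodinitrato(1,10-phenanthroline)aluminate(III)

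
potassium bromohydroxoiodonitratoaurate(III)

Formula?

K[AuBrI(NO3)(OH)]

Ligands: 1 bromo (Br, -1), 1 nitrato (NO3, -1), 1 hydroxo (OH, -1), 1 iodo (I, -1). Ligand charge sum = -4.
With Au in oxidation state +3, the complex ion is [Au...]^1−.
Charge balance with potassium (+1) requires 1 complex ion per 1 potassium.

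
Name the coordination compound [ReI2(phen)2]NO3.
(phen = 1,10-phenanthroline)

The 1 nitrate counter-ion carries a total charge of -1, so each complex ion is 1+.
Ligand charges: 2×1,10-phenanthroline (neutral), 2×iodo (-1 each); total -2. So Re + (-2) = 1+, giving Re = +3.
Ligands are named alphabetically: iodo before phenanthroline.

diiodobis(1,10-phenanthroline)rhenium(III) nitrate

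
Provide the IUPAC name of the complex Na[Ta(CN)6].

The 1 sodium counter-ion carries a total charge of +1, so each complex ion is 1−.
Ligand charges: 6×cyano (-1 each); total -6. So Ta + (-6) = 1−, giving Ta = +5.
The complex ion is anionic, so tantalum takes the -ate form tantalate(V).

sodium hexacyanotantalate(V)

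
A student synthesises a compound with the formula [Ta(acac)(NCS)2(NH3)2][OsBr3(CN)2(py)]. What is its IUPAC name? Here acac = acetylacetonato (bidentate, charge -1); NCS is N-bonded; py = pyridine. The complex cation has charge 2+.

Both ions are complex: the cation is named first with the plain metal name, the anion second with the -ate form; each ion's ligands are alphabetised independently.
The complex cation is given as 2+; its ligand charges sum to -3, so Ta = +5.
A 1:1 salt means the anion carries the equal and opposite charge, 2−.
Anion: ligand charges sum to -5; for the ion to be 2−, Os = +3.

(acetylacetonato)diamminediisothiocyanatotantalum(V) tribromodicyano(pyridine)osmate(III)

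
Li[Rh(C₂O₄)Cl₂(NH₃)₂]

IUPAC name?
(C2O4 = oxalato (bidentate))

lithium diamminedichlorooxalatorhodate(III)

The 1 lithium counter-ion carries a total charge of +1, so each complex ion is 1−.
Ligand charges: 2×ammine (neutral), 1×oxalato (-2 each), 2×chloro (-1 each); total -4. So Rh + (-4) = 1−, giving Rh = +3.
Ligands are named alphabetically: ammine before chloro before oxalato.
The complex ion is anionic, so rhodium takes the -ate form rhodate(III).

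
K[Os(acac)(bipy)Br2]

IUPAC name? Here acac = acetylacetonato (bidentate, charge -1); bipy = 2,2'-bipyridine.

potassium (acetylacetonato)(2,2'-bipyridine)dibromoosmate(II)

The 1 potassium counter-ion carries a total charge of +1, so each complex ion is 1−.
Ligand charges: 1×acetylacetonato (-1 each), 2×bromo (-1 each), 1×2,2'-bipyridine (neutral); total -3. So Os + (-3) = 1−, giving Os = +2.
Ligands are named alphabetically: acetylacetonato before bipyridine before bromo.
The complex ion is anionic, so osmium takes the -ate form osmate(II).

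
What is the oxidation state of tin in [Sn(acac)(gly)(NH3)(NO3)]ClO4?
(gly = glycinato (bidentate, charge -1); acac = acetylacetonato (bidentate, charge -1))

+4

1 perchlorate outside the brackets (-1 each) → the complex ion is 1+.
Ligand charges: 1×gly = -1; 1×NH3 neutral; 1×NO3 = -1; 1×acac = -1; sum -3.
Sn + (-3) = 1+ ⇒ Sn is +4.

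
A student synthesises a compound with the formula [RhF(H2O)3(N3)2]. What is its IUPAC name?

There is no counter-ion, so the complex is neutral overall.
Ligand charges: 3×aqua (neutral), 1×fluoro (-1 each), 2×azido (-1 each); total -3. So Rh + (-3) = 0, giving Rh = +3.
Ligands are named alphabetically: aqua before azido before fluoro.

triaquadiazidofluororhodium(III)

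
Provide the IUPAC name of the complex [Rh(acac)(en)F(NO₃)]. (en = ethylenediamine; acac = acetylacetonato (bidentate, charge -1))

(acetylacetonato)(ethylenediamine)fluoronitratorhodium(III)

There is no counter-ion, so the complex is neutral overall.
Ligand charges: 1×ethylenediamine (neutral), 1×fluoro (-1 each), 1×acetylacetonato (-1 each), 1×nitrato (-1 each); total -3. So Rh + (-3) = 0, giving Rh = +3.
Ligands are named alphabetically: acetylacetonato before ethylenediamine before fluoro before nitrato.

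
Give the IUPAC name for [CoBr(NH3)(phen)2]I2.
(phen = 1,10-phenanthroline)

amminebromobis(1,10-phenanthroline)cobalt(III) iodide

The 2 iodide counter-ions carry a total charge of -2, so each complex ion is 2+.
Ligand charges: 1×ammine (neutral), 2×1,10-phenanthroline (neutral), 1×bromo (-1 each); total -1. So Co + (-1) = 2+, giving Co = +3.
Ligands are named alphabetically: ammine before bromo before phenanthroline.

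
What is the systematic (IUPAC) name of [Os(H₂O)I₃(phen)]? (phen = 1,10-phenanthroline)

aquatriiodo(1,10-phenanthroline)osmium(III)

There is no counter-ion, so the complex is neutral overall.
Ligand charges: 1×aqua (neutral), 1×1,10-phenanthroline (neutral), 3×iodo (-1 each); total -3. So Os + (-3) = 0, giving Os = +3.
Ligands are named alphabetically: aqua before iodo before phenanthroline.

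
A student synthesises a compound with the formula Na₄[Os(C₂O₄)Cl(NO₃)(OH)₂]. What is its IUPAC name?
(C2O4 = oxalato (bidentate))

The 4 sodium counter-ions carry a total charge of +4, so each complex ion is 4−.
Ligand charges: 1×nitrato (-1 each), 2×hydroxo (-1 each), 1×oxalato (-2 each), 1×chloro (-1 each); total -6. So Os + (-6) = 4−, giving Os = +2.
Ligands are named alphabetically: chloro before hydroxo before nitrato before oxalato.
The complex ion is anionic, so osmium takes the -ate form osmate(II).

sodium chlorodihydroxonitratooxalatoosmate(II)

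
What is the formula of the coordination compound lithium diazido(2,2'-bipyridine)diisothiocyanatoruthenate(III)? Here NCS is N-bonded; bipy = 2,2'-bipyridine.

Li[Ru(bipy)(N3)2(NCS)2]

Ligands: 2 isothiocyanato (NCS, -1), 1 2,2'-bipyridine (bipy, neutral), 2 azido (N3, -1). Ligand charge sum = -4.
With Ru in oxidation state +3, the complex ion is [Ru...]^1−.
Charge balance with lithium (+1) requires 1 complex ion per 1 lithium.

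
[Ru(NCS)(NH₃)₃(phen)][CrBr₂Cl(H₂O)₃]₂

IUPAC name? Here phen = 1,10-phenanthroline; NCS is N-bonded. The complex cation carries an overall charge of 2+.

Both ions are complex: the cation is named first with the plain metal name, the anion second with the -ate form; each ion's ligands are alphabetised independently.
The complex cation is given as 2+; its ligand charges sum to -1, so Ru = +3.
With 2 anions per cation, each anion must be 2/2 = 1−.
Anion: ligand charges sum to -3; for the ion to be 1−, Cr = +2.

triammineisothiocyanato(1,10-phenanthroline)ruthenium(III) triaquadibromochlorochromate(II)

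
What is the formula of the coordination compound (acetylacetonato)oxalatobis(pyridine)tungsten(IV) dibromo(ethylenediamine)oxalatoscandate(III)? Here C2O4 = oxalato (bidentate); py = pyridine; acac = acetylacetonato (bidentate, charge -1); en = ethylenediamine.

Cation [W…]: ligand charges -3, W(IV) ⇒ ion charge 1+.
Anion [Sc…]: ligand charges -4, Sc(III) ⇒ ion charge 1−.
One 1+ cation balances one 1− anion.

[W(acac)(C2O4)(py)2][ScBr2(C2O4)(en)]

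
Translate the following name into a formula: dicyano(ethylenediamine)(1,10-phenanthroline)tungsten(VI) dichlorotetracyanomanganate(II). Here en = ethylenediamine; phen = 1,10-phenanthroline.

[W(CN)2(en)(phen)][MnCl2(CN)4]

Cation [W…]: ligand charges -2, W(VI) ⇒ ion charge 4+.
Anion [Mn…]: ligand charges -6, Mn(II) ⇒ ion charge 4−.
One 4+ cation balances one 4− anion.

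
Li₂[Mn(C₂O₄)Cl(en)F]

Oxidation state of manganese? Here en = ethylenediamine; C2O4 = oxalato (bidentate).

+2

2 lithium outside the brackets (+1 each) → the complex ion is 2−.
Ligand charges: 1×Cl = -1; 1×F = -1; 1×en neutral; 1×C2O4 = -2; sum -4.
Mn + (-4) = 2− ⇒ Mn is +2.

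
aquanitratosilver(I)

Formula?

Ligands: 1 aqua (H2O, neutral), 1 nitrato (NO3, -1). Ligand charge sum = -1.
With Ag in oxidation state +1, the complex ion is [Ag...].

[Ag(H2O)(NO3)]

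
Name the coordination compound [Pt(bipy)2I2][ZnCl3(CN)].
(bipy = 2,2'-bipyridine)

Both ions are complex: the cation is named first with the plain metal name, the anion second with the -ate form; each ion's ligands are alphabetised independently.
Zinc is always +2 in its complexes; the anion's ligand charges sum to -4, so the complex anion is 2−.
A 1:1 salt means the cation carries the equal and opposite charge, 2+.
Cation: ligand charges sum to -2; for the ion to be 2+, Pt = +4.

bis(2,2'-bipyridine)diiodoplatinum(IV) trichlorocyanozincate(II)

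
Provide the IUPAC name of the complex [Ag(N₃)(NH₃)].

There is no counter-ion, so the complex is neutral overall.
Ligand charges: 1×azido (-1 each), 1×ammine (neutral); total -1. So Ag + (-1) = 0, giving Ag = +1.
Ligands are named alphabetically: ammine before azido.

ammineazidosilver(I)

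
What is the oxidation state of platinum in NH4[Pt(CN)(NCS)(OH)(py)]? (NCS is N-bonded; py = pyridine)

1 ammonium outside the brackets (+1 each) → the complex ion is 1−.
Ligand charges: 1×NCS = -1; 1×OH = -1; 1×py neutral; 1×CN = -1; sum -3.
Pt + (-3) = 1− ⇒ Pt is +2.

+2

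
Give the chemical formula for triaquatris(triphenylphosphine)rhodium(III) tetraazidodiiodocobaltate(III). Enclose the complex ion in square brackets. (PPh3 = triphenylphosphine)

Cation [Rh…]: ligand charges 0, Rh(III) ⇒ ion charge 3+.
Anion [Co…]: ligand charges -6, Co(III) ⇒ ion charge 3−.

[Rh(H2O)3(PPh3)3][CoI2(N3)4]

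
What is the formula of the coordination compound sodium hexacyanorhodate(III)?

Ligands: 6 cyano (CN, -1). Ligand charge sum = -6.
With Rh in oxidation state +3, the complex ion is [Rh...]^3−.
Charge balance with sodium (+1) requires 1 complex ion per 3 sodium.

Na3[Rh(CN)6]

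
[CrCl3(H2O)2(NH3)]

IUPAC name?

amminediaquatrichlorochromium(III)

There is no counter-ion, so the complex is neutral overall.
Ligand charges: 1×ammine (neutral), 3×chloro (-1 each), 2×aqua (neutral); total -3. So Cr + (-3) = 0, giving Cr = +3.
Ligands are named alphabetically: ammine before aqua before chloro.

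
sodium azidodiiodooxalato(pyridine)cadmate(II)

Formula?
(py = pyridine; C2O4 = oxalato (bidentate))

Ligands: 1 pyridine (py, neutral), 1 azido (N3, -1), 1 oxalato (C2O4, -2), 2 iodo (I, -1). Ligand charge sum = -5.
With Cd in oxidation state +2, the complex ion is [Cd...]^3−.
Charge balance with sodium (+1) requires 1 complex ion per 3 sodium.

Na3[Cd(C2O4)I2(N3)(py)]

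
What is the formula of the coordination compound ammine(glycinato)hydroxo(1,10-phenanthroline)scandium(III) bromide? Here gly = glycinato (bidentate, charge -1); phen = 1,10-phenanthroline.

[Sc(gly)(NH3)(OH)(phen)]Br

Ligands: 1 glycinato (gly, -1), 1 hydroxo (OH, -1), 1 1,10-phenanthroline (phen, neutral), 1 ammine (NH3, neutral). Ligand charge sum = -2.
With Sc in oxidation state +3, the complex ion is [Sc...]^1+.
Charge balance with bromide (-1) requires 1 complex ion per 1 bromide.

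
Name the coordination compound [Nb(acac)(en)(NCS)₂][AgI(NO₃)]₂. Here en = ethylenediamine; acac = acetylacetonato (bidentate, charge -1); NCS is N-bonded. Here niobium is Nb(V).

(acetylacetonato)(ethylenediamine)diisothiocyanatoniobium(V) iodonitratoargentate(I)

Both ions are complex: the cation is named first with the plain metal name, the anion second with the -ate form; each ion's ligands are alphabetised independently.
Nb is given as +5; the cation's ligand charges sum to -3, so the complex cation is 2+.
With 2 anions per cation, each anion must be 2/2 = 1−.
Anion: ligand charges sum to -2; for the ion to be 1−, Ag = +1.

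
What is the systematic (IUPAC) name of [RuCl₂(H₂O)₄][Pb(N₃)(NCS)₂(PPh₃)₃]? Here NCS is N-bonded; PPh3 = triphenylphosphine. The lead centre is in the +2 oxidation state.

Both ions are complex: the cation is named first with the plain metal name, the anion second with the -ate form; each ion's ligands are alphabetised independently.
Pb is given as +2; the anion's ligand charges sum to -3, so the complex anion is 1−.
A 1:1 salt means the cation carries the equal and opposite charge, 1+.
Cation: ligand charges sum to -2; for the ion to be 1+, Ru = +3.

tetraaquadichlororuthenium(III) azidodiisothiocyanatotris(triphenylphosphine)plumbate(II)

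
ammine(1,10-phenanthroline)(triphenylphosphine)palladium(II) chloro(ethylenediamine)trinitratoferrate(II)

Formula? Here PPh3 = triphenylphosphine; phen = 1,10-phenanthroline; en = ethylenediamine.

[Pd(NH3)(phen)(PPh3)][FeCl(en)(NO3)3]

Cation [Pd…]: ligand charges 0, Pd(II) ⇒ ion charge 2+.
Anion [Fe…]: ligand charges -4, Fe(II) ⇒ ion charge 2−.
One 2+ cation balances one 2− anion.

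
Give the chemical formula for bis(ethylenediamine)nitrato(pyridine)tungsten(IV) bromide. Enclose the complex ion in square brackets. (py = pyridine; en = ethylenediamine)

Ligands: 1 pyridine (py, neutral), 2 ethylenediamine (en, neutral), 1 nitrato (NO3, -1). Ligand charge sum = -1.
Charge balance with bromide (-1) requires 1 complex ion per 3 bromide.

[W(en)2(NO3)(py)]Br3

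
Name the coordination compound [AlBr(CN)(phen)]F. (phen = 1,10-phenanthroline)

bromocyano(1,10-phenanthroline)aluminium(III) fluoride

The 1 fluoride counter-ion carries a total charge of -1, so each complex ion is 1+.
Ligand charges: 1×bromo (-1 each), 1×1,10-phenanthroline (neutral), 1×cyano (-1 each); total -2. So Al + (-2) = 1+, giving Al = +3.
Ligands are named alphabetically: bromo before cyano before phenanthroline.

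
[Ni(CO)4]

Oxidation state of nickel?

No counter-ion: the bracketed complex is neutral.
Ligand charges: 4×CO neutral; sum 0.
Ni + (0) = 0 ⇒ Ni is 0.

0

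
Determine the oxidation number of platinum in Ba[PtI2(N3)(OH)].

+2

1 barium outside the brackets (+2 each) → the complex ion is 2−.
Ligand charges: 1×N3 = -1; 2×I = -2; 1×OH = -1; sum -4.
Pt + (-4) = 2− ⇒ Pt is +2.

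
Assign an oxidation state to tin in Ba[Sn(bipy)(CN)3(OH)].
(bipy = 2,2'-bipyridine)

+2

1 barium outside the brackets (+2 each) → the complex ion is 2−.
Ligand charges: 1×bipy neutral; 3×CN = -3; 1×OH = -1; sum -4.
Sn + (-4) = 2− ⇒ Sn is +2.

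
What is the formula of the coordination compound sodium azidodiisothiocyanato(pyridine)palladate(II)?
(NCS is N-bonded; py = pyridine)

Na[Pd(N3)(NCS)2(py)]

Ligands: 1 azido (N3, -1), 2 isothiocyanato (NCS, -1), 1 pyridine (py, neutral). Ligand charge sum = -3.
Charge balance with sodium (+1) requires 1 complex ion per 1 sodium.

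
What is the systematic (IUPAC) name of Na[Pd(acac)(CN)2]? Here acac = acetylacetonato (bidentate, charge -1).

sodium (acetylacetonato)dicyanopalladate(II)

The 1 sodium counter-ion carries a total charge of +1, so each complex ion is 1−.
Ligand charges: 1×acetylacetonato (-1 each), 2×cyano (-1 each); total -3. So Pd + (-3) = 1−, giving Pd = +2.
The complex ion is anionic, so palladium takes the -ate form palladate(II).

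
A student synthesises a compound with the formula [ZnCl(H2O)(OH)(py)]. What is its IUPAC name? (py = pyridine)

aquachlorohydroxo(pyridine)zinc(II)

There is no counter-ion, so the complex is neutral overall.
Ligand charges: 1×hydroxo (-1 each), 1×aqua (neutral), 1×pyridine (neutral), 1×chloro (-1 each); total -2. So Zn + (-2) = 0, giving Zn = +2.
Ligands are named alphabetically: aqua before chloro before hydroxo before pyridine.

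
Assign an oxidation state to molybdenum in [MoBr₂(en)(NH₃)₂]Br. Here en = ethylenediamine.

+3

1 bromide outside the brackets (-1 each) → the complex ion is 1+.
Ligand charges: 1×en neutral; 2×Br = -2; 2×NH3 neutral; sum -2.
Mo + (-2) = 1+ ⇒ Mo is +3.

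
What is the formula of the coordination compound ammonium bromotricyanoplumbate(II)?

(NH4)2[PbBr(CN)3]

Ligands: 3 cyano (CN, -1), 1 bromo (Br, -1). Ligand charge sum = -4.
Charge balance with ammonium (+1) requires 1 complex ion per 2 ammonium.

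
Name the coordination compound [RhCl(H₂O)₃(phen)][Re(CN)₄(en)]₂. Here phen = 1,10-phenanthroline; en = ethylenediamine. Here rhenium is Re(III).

triaquachloro(1,10-phenanthroline)rhodium(III) tetracyano(ethylenediamine)rhenate(III)

Re is given as +3; the anion's ligand charges sum to -4, so the complex anion is 1−.
With 2 anions per cation, the cation must be 2×1 = 2+.
Cation: ligand charges sum to -1; for the ion to be 2+, Rh = +3.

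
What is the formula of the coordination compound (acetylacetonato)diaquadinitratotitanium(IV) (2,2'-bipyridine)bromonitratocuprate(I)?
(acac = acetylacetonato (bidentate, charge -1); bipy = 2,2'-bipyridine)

Cation [Ti…]: ligand charges -3, Ti(IV) ⇒ ion charge 1+.
Anion [Cu…]: ligand charges -2, Cu(I) ⇒ ion charge 1−.

[Ti(acac)(H2O)2(NO3)2][Cu(bipy)Br(NO3)]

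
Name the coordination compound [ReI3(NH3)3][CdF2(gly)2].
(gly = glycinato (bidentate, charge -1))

Both ions are complex: the cation is named first with the plain metal name, the anion second with the -ate form; each ion's ligands are alphabetised independently.
Cadmium is always +2 in its complexes; the anion's ligand charges sum to -4, so the complex anion is 2−.
A 1:1 salt means the cation carries the equal and opposite charge, 2+.
Cation: ligand charges sum to -3; for the ion to be 2+, Re = +5.

triamminetriiodorhenium(V) difluorobis(glycinato)cadmate(II)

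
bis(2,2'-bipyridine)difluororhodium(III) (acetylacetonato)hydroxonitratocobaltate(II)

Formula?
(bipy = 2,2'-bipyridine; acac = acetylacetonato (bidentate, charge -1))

Cation [Rh…]: ligand charges -2, Rh(III) ⇒ ion charge 1+.
Anion [Co…]: ligand charges -3, Co(II) ⇒ ion charge 1−.
One 1+ cation balances one 1− anion.

[Rh(bipy)2F2][Co(acac)(NO3)(OH)]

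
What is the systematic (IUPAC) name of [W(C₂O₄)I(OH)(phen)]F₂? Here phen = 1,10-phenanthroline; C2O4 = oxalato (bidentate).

The 2 fluoride counter-ions carry a total charge of -2, so each complex ion is 2+.
Ligand charges: 1×1,10-phenanthroline (neutral), 1×oxalato (-2 each), 1×hydroxo (-1 each), 1×iodo (-1 each); total -4. So W + (-4) = 2+, giving W = +6.
Ligands are named alphabetically: hydroxo before iodo before oxalato before phenanthroline.

hydroxoiodooxalato(1,10-phenanthroline)tungsten(VI) fluoride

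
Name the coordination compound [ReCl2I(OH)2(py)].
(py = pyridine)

dichlorodihydroxoiodo(pyridine)rhenium(V)

There is no counter-ion, so the complex is neutral overall.
Ligand charges: 2×chloro (-1 each), 1×pyridine (neutral), 1×iodo (-1 each), 2×hydroxo (-1 each); total -5. So Re + (-5) = 0, giving Re = +5.
Ligands are named alphabetically: chloro before hydroxo before iodo before pyridine.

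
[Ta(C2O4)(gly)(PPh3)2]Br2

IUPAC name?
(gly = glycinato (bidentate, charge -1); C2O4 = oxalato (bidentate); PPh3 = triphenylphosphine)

The 2 bromide counter-ions carry a total charge of -2, so each complex ion is 2+.
Ligand charges: 1×glycinato (-1 each), 1×oxalato (-2 each), 2×triphenylphosphine (neutral); total -3. So Ta + (-3) = 2+, giving Ta = +5.
Ligands are named alphabetically: glycinato before oxalato before triphenylphosphine.

(glycinato)oxalatobis(triphenylphosphine)tantalum(V) bromide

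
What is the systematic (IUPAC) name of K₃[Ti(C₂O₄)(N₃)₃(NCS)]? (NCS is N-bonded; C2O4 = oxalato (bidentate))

The 3 potassium counter-ions carry a total charge of +3, so each complex ion is 3−.
Ligand charges: 3×azido (-1 each), 1×isothiocyanato (-1 each), 1×oxalato (-2 each); total -6. So Ti + (-6) = 3−, giving Ti = +3.
Ligands are named alphabetically: azido before isothiocyanato before oxalato.
The complex ion is anionic, so titanium takes the -ate form titanate(III).

potassium triazidoisothiocyanatooxalatotitanate(III)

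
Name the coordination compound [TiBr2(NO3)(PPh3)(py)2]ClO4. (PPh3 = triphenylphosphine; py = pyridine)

dibromonitratobis(pyridine)(triphenylphosphine)titanium(IV) perchlorate

The 1 perchlorate counter-ion carries a total charge of -1, so each complex ion is 1+.
Ligand charges: 1×triphenylphosphine (neutral), 1×nitrato (-1 each), 2×pyridine (neutral), 2×bromo (-1 each); total -3. So Ti + (-3) = 1+, giving Ti = +4.
Ligands are named alphabetically: bromo before nitrato before pyridine before triphenylphosphine.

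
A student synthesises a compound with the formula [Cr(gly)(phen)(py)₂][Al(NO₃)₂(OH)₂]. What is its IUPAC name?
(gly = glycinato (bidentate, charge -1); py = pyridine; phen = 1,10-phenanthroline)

Both ions are complex: the cation is named first with the plain metal name, the anion second with the -ate form; each ion's ligands are alphabetised independently.
Aluminium is always +3 in its complexes; the anion's ligand charges sum to -4, so the complex anion is 1−.
A 1:1 salt means the cation carries the equal and opposite charge, 1+.
Cation: ligand charges sum to -1; for the ion to be 1+, Cr = +2.

(glycinato)(1,10-phenanthroline)bis(pyridine)chromium(II) dihydroxodinitratoaluminate(III)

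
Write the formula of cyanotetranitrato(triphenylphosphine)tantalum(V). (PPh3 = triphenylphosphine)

[Ta(CN)(NO3)4(PPh3)]

Ligands: 4 nitrato (NO3, -1), 1 cyano (CN, -1), 1 triphenylphosphine (PPh3, neutral). Ligand charge sum = -5.
With Ta in oxidation state +5, the complex ion is [Ta...].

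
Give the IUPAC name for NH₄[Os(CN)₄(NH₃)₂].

The 1 ammonium counter-ion carries a total charge of +1, so each complex ion is 1−.
Ligand charges: 4×cyano (-1 each), 2×ammine (neutral); total -4. So Os + (-4) = 1−, giving Os = +3.
Ligands are named alphabetically: ammine before cyano.
The complex ion is anionic, so osmium takes the -ate form osmate(III).

ammonium diamminetetracyanoosmate(III)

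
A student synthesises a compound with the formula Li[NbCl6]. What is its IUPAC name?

The 1 lithium counter-ion carries a total charge of +1, so each complex ion is 1−.
Ligand charges: 6×chloro (-1 each); total -6. So Nb + (-6) = 1−, giving Nb = +5.
The complex ion is anionic, so niobium takes the -ate form niobate(V).

lithium hexachloroniobate(V)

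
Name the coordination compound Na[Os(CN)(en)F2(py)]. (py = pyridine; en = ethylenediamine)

sodium cyano(ethylenediamine)difluoro(pyridine)osmate(II)

The 1 sodium counter-ion carries a total charge of +1, so each complex ion is 1−.
Ligand charges: 1×cyano (-1 each), 2×fluoro (-1 each), 1×pyridine (neutral), 1×ethylenediamine (neutral); total -3. So Os + (-3) = 1−, giving Os = +2.
The complex ion is anionic, so osmium takes the -ate form osmate(II).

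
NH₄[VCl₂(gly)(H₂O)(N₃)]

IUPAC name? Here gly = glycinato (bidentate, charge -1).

The 1 ammonium counter-ion carries a total charge of +1, so each complex ion is 1−.
Ligand charges: 2×chloro (-1 each), 1×aqua (neutral), 1×glycinato (-1 each), 1×azido (-1 each); total -4. So V + (-4) = 1−, giving V = +3.
The complex ion is anionic, so vanadium takes the -ate form vanadate(III).

ammonium aquaazidodichloro(glycinato)vanadate(III)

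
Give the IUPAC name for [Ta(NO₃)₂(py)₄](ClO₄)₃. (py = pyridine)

The 3 perchlorate counter-ions carry a total charge of -3, so each complex ion is 3+.
Ligand charges: 2×nitrato (-1 each), 4×pyridine (neutral); total -2. So Ta + (-2) = 3+, giving Ta = +5.
Ligands are named alphabetically: nitrato before pyridine.

dinitratotetrakis(pyridine)tantalum(V) perchlorate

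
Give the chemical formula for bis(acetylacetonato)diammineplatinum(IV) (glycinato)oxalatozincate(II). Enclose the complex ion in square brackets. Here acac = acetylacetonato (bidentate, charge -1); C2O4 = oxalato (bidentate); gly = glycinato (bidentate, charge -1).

Cation [Pt…]: ligand charges -2, Pt(IV) ⇒ ion charge 2+.
Anion [Zn…]: ligand charges -3, Zn(II) ⇒ ion charge 1−.
One 2+ cation requires 2 of the 1− anion.

[Pt(acac)2(NH3)2][Zn(C2O4)(gly)]2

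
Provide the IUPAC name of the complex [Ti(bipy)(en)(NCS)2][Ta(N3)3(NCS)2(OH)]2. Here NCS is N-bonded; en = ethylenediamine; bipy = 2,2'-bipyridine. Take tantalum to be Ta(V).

(2,2'-bipyridine)(ethylenediamine)diisothiocyanatotitanium(IV) triazidohydroxodiisothiocyanatotantalate(V)

Ta is given as +5; the anion's ligand charges sum to -6, so the complex anion is 1−.
With 2 anions per cation, the cation must be 2×1 = 2+.
Cation: ligand charges sum to -2; for the ion to be 2+, Ti = +4.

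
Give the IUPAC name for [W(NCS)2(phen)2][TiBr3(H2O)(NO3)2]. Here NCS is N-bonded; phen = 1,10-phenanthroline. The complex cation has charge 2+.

diisothiocyanatobis(1,10-phenanthroline)tungsten(IV) aquatribromodinitratotitanate(III)

Both ions are complex: the cation is named first with the plain metal name, the anion second with the -ate form; each ion's ligands are alphabetised independently.
The complex cation is given as 2+; its ligand charges sum to -2, so W = +4.
A 1:1 salt means the anion carries the equal and opposite charge, 2−.
Anion: ligand charges sum to -5; for the ion to be 2−, Ti = +3.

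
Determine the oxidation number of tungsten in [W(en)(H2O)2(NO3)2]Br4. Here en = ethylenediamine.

4 bromide outside the brackets (-1 each) → the complex ion is 4+.
Ligand charges: 2×NO3 = -2; 1×en neutral; 2×H2O neutral; sum -2.
W + (-2) = 4+ ⇒ W is +6.

+6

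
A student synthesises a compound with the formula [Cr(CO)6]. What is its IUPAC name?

There is no counter-ion, so the complex is neutral overall.
Ligand charges: 6×carbonyl (neutral); total 0. So Cr + (0) = 0, giving Cr = 0.

hexacarbonylchromium(0)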